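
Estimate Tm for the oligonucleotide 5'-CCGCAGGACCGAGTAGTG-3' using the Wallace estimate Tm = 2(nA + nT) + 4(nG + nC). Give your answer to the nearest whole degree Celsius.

60°C

Base counts: A=4, T=2, G=7, C=5 (length 18).
Tm = 2·(4+2) + 4·(7+5) = 2·6 + 4·12 = 12 + 48 = 60°C.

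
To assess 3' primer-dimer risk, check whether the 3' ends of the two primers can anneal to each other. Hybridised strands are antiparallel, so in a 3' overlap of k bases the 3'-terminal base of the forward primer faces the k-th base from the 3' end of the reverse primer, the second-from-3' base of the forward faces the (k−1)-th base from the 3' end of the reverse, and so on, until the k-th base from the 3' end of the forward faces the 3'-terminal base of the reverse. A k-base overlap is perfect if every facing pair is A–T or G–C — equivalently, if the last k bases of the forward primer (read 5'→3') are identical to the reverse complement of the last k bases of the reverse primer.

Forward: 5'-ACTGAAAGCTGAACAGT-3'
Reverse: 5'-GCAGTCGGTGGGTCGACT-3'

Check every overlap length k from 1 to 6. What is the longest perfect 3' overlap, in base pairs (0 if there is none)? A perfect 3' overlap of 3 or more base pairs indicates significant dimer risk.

Longest perfect overlap: 3 complementary base pairs; significant dimer risk (threshold 3).

Last 6 bases (5'→3') — forward …AACAGT, reverse …TCGACT.
Reverse complement of the reverse primer's last 6 bases: AGTCGA; its first k bases are the reverse complement of the reverse primer's last k bases, so a perfect k-base overlap needs the forward primer's last k bases to equal them.
Comparing (forward last k vs required): k=1: T vs A ✗; k=2: GT vs AG ✗; k=3: AGT vs AGT ✓; k=4: CAGT vs AGTC ✗; k=5: ACAGT vs AGTCG ✗; k=6: AACAGT vs AGTCGA ✗.
Only k = 3 is perfect, so the longest perfect 3' overlap is 3.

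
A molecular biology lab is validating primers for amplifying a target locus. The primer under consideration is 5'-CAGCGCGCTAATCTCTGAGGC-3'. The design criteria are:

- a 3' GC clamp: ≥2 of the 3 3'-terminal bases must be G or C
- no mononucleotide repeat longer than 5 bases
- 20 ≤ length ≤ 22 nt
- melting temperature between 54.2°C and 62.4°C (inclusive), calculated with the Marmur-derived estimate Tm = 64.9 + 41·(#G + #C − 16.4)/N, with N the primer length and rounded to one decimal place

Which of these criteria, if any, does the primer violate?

Meets all criteria.

Base counts: A=4, T=4, G=6, C=7 (length 21).
GC clamp: 3' end GGC has 3 G/C ✓
homopolymer run: longest run = 2 ✓
length: length 21 ✓
Tm: Tm = 64.9 + 41·(13 − 16.4)/21 = 58.3°C ✓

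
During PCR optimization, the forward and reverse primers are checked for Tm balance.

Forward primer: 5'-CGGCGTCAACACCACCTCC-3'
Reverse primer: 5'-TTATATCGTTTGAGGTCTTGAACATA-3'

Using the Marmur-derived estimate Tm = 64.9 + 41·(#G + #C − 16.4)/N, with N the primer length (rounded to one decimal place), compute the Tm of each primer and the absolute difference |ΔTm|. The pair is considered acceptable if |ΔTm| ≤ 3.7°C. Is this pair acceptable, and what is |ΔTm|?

|ΔTm| = 5.9°C; the pair is not acceptable.

Forward: G+C = 13, N = 19 → Tm = 64.9 + 41·(13 − 16.4)/19 = 57.6°C.
Reverse: G+C = 8, N = 26 → Tm = 64.9 + 41·(8 − 16.4)/26 = 51.7°C.
|ΔTm| = |57.6 − 51.7| = 5.9°C, > 3.7°C.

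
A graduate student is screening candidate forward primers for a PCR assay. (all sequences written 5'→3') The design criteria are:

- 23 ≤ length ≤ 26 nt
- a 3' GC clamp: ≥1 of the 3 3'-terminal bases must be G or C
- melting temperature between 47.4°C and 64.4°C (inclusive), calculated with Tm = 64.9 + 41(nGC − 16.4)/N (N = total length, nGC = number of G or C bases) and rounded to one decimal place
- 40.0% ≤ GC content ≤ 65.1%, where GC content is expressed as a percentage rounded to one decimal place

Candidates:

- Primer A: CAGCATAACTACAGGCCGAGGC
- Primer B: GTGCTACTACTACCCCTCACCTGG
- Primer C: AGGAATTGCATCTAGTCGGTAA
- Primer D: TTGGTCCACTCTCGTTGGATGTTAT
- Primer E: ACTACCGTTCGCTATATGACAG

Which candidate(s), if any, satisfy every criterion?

Primer B only.

Primer A (22 nt, A=7 T=2 G=6 C=7): length 22, outside 23–26 ✗; 3' end GGC has 3 G/C ✓; Tm = 64.9 + 41·(13 − 16.4)/22 = 58.6°C ✓; GC 13/22 = 59.1% ✓ — fails.
Primer B (24 nt, A=4 T=6 G=4 C=10): length 24 ✓; 3' end TGG has 2 G/C ✓; Tm = 64.9 + 41·(14 − 16.4)/24 = 60.8°C ✓; GC 14/24 = 58.3% ✓ — passes.
Primer C (22 nt, A=7 T=6 G=6 C=3): length 22, outside 23–26 ✗; 3' end TAA has 0 G/C, need ≥1 ✗; Tm = 64.9 + 41·(9 − 16.4)/22 = 51.1°C ✓; GC 9/22 = 40.9% ✓ — fails.
Primer D (25 nt, A=3 T=11 G=6 C=5): length 25 ✓; 3' end TAT has 0 G/C, need ≥1 ✗; Tm = 64.9 + 41·(11 − 16.4)/25 = 56.0°C ✓; GC 11/25 = 44.0% ✓ — fails.
Primer E (22 nt, A=6 T=6 G=4 C=6): length 22, outside 23–26 ✗; 3' end CAG has 2 G/C ✓; Tm = 64.9 + 41·(10 − 16.4)/22 = 53.0°C ✓; GC 10/22 = 45.5% ✓ — fails.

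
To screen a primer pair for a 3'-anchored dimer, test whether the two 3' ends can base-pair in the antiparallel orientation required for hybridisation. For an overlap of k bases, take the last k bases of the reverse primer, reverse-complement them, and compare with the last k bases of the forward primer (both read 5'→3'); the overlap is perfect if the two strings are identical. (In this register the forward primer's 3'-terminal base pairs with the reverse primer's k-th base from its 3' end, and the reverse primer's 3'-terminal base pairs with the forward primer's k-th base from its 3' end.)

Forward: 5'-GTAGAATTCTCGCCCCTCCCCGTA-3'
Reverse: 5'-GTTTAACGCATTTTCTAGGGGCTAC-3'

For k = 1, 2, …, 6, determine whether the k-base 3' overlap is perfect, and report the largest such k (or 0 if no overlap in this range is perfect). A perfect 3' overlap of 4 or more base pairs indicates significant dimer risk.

Longest perfect overlap: 3 complementary base pairs; below the dimer-risk threshold (threshold 4).

Last 6 bases (5'→3') — forward …CCCGTA, reverse …GGCTAC.
Reverse complement of the reverse primer's last 6 bases: GTAGCC; its first k bases are the reverse complement of the reverse primer's last k bases, so a perfect k-base overlap needs the forward primer's last k bases to equal them.
Comparing (forward last k vs required): k=1: A vs G ✗; k=2: TA vs GT ✗; k=3: GTA vs GTA ✓; k=4: CGTA vs GTAG ✗; k=5: CCGTA vs GTAGC ✗; k=6: CCCGTA vs GTAGCC ✗.
Only k = 3 is perfect, so the longest perfect 3' overlap is 3.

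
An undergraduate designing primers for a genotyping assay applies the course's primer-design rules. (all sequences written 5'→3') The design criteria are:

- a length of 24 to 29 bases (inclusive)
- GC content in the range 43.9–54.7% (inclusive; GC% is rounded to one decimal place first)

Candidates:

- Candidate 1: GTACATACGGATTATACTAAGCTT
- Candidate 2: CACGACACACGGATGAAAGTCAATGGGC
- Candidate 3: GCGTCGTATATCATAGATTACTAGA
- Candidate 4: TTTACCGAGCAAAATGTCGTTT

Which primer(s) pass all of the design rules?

Candidate 1 (24 nt, A=8 T=8 G=4 C=4): length 24 ✓; GC 8/24 = 33.3%, outside 43.9–54.7% ✗ — fails.
Candidate 2 (28 nt, A=10 T=3 G=8 C=7): length 28 ✓; GC 15/28 = 53.6% ✓ — passes.
Candidate 3 (25 nt, A=8 T=8 G=5 C=4): length 25 ✓; GC 9/25 = 36.0%, outside 43.9–54.7% ✗ — fails.
Candidate 4 (22 nt, A=6 T=8 G=4 C=4): length 22, outside 24–29 ✗; GC 8/22 = 36.4%, outside 43.9–54.7% ✗ — fails.

Candidate 2 only.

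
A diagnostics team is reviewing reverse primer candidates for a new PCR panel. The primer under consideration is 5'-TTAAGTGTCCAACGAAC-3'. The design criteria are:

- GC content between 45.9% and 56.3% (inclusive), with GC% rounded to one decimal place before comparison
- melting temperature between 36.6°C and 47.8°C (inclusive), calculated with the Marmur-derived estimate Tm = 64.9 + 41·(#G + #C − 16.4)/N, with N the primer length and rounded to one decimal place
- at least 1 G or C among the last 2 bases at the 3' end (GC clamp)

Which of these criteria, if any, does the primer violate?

Base counts: A=6, T=4, G=3, C=4 (length 17).
GC content: GC 7/17 = 41.2%, outside 45.9–56.3% ✗
Tm: Tm = 64.9 + 41·(7 − 16.4)/17 = 42.2°C ✓
GC clamp: 3' end AC has 1 G/C ✓

Fails: GC content.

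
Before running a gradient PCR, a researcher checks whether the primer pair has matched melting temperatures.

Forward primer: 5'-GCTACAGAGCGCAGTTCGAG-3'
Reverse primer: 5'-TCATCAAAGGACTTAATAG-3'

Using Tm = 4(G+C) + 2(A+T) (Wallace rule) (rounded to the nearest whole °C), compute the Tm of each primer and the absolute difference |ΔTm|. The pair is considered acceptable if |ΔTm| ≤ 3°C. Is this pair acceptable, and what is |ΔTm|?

|ΔTm| = 14°C; the pair is not acceptable.

Forward: A=5 T=3 G=7 C=5 → Tm = 2·8 + 4·12 = 64°C.
Reverse: A=8 T=5 G=3 C=3 → Tm = 2·13 + 4·6 = 50°C.
|ΔTm| = |64 − 50| = 14°C, > 3°C.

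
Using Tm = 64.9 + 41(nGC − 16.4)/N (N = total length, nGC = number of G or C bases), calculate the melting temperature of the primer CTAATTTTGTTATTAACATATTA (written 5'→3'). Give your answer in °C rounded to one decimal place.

41.0°C

Base counts: A=8, T=12, G=1, C=2; G+C = 3, N = 23.
Tm = 64.9 + 41·(3 − 16.4)/23 = 64.9 + -549.40/23 = 41.0°C.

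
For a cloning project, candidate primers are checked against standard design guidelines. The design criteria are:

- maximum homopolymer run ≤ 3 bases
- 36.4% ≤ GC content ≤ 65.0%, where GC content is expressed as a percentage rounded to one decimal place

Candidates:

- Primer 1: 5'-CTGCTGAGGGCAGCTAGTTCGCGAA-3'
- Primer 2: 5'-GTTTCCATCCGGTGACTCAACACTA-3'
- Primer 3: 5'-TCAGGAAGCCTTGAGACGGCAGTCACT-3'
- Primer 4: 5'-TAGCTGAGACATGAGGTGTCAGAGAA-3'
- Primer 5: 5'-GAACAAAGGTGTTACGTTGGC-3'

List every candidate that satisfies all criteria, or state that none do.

Primer 1 (25 nt, A=5 T=5 G=9 C=6): longest run = 3 ✓; GC 15/25 = 60.0% ✓ — passes.
Primer 2 (25 nt, A=6 T=7 G=4 C=8): longest run = 3 ✓; GC 12/25 = 48.0% ✓ — passes.
Primer 3 (27 nt, A=7 T=5 G=8 C=7): longest run = 2 ✓; GC 15/27 = 55.6% ✓ — passes.
Primer 4 (26 nt, A=9 T=5 G=9 C=3): longest run = 2 ✓; GC 12/26 = 46.2% ✓ — passes.
Primer 5 (21 nt, A=6 T=5 G=7 C=3): longest run = 3 ✓; GC 10/21 = 47.6% ✓ — passes.

Primer 1, Primer 2, Primer 3, Primer 4 and Primer 5.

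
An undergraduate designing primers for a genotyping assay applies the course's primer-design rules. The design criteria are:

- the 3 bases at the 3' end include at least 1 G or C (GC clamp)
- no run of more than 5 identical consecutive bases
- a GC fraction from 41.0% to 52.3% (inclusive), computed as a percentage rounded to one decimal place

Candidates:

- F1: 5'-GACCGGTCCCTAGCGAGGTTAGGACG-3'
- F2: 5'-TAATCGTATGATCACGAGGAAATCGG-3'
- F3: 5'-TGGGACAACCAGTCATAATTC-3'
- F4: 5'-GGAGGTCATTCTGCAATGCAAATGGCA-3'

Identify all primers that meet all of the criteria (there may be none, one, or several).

F1 (26 nt, A=5 T=4 G=10 C=7): 3' end ACG has 2 G/C ✓; longest run = 3 ✓; GC 17/26 = 65.4%, outside 41.0–52.3% ✗ — fails.
F2 (26 nt, A=9 T=6 G=7 C=4): 3' end CGG has 3 G/C ✓; longest run = 3 ✓; GC 11/26 = 42.3% ✓ — passes.
F3 (21 nt, A=7 T=5 G=4 C=5): 3' end TTC has 1 G/C ✓; longest run = 3 ✓; GC 9/21 = 42.9% ✓ — passes.
F4 (27 nt, A=8 T=6 G=8 C=5): 3' end GCA has 2 G/C ✓; longest run = 3 ✓; GC 13/27 = 48.1% ✓ — passes.

F2, F3 and F4.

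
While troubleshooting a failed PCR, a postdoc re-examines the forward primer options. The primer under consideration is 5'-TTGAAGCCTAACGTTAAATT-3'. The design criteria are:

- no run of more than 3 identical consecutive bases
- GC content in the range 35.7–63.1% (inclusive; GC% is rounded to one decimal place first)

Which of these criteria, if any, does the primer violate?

Fails: GC content.

Base counts: A=7, T=7, G=3, C=3 (length 20).
homopolymer run: longest run = 3 ✓
GC content: GC 6/20 = 30.0%, outside 35.7–63.1% ✗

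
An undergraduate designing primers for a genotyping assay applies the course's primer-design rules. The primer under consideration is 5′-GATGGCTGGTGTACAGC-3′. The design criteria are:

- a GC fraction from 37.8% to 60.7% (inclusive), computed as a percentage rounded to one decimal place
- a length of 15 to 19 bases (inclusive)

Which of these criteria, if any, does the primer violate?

Base counts: A=3, T=4, G=7, C=3 (length 17).
GC content: GC 10/17 = 58.8% ✓
length: length 17 ✓

Meets all criteria.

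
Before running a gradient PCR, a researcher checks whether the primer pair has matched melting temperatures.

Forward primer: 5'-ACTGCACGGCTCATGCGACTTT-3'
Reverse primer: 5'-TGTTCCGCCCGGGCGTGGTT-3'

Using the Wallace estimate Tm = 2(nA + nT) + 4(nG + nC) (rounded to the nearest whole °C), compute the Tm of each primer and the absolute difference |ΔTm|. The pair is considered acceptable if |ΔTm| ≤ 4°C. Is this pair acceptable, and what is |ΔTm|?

Forward: A=4 T=6 G=5 C=7 → Tm = 2·10 + 4·12 = 68°C.
Reverse: A=0 T=6 G=8 C=6 → Tm = 2·6 + 4·14 = 68°C.
|ΔTm| = |68 − 68| = 0°C, ≤ 4°C.

|ΔTm| = 0°C; the pair is acceptable.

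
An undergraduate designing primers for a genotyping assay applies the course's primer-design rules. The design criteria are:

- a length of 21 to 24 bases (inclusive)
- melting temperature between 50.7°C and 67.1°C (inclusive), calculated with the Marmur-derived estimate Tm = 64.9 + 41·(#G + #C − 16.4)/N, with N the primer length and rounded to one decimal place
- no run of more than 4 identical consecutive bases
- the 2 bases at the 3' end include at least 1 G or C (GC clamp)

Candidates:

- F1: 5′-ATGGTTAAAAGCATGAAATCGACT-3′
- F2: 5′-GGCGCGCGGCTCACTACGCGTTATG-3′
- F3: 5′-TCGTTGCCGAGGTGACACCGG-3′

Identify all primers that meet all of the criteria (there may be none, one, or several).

F1 (24 nt, A=10 T=6 G=5 C=3): length 24 ✓; Tm = 64.9 + 41·(8 − 16.4)/24 = 50.6°C, outside 50.7–67.1°C ✗; longest run = 4 ✓; 3' end CT has 1 G/C ✓ — fails.
F2 (25 nt, A=3 T=5 G=9 C=8): length 25, outside 21–24 ✗; Tm = 64.9 + 41·(17 − 16.4)/25 = 65.9°C ✓; longest run = 2 ✓; 3' end TG has 1 G/C ✓ — fails.
F3 (21 nt, A=3 T=4 G=8 C=6): length 21 ✓; Tm = 64.9 + 41·(14 − 16.4)/21 = 60.2°C ✓; longest run = 2 ✓; 3' end GG has 2 G/C ✓ — passes.

F3 only.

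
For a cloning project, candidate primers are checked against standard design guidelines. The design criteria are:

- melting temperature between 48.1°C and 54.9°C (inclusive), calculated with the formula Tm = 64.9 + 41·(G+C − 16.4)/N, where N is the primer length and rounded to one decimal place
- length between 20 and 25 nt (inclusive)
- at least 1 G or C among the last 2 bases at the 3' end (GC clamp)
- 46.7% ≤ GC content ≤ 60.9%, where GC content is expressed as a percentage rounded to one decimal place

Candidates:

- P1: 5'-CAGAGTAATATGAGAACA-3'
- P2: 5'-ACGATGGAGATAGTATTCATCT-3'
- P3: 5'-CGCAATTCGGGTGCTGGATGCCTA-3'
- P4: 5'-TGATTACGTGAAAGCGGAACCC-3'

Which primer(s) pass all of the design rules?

P1 (18 nt, A=9 T=3 G=4 C=2): Tm = 64.9 + 41·(6 − 16.4)/18 = 41.2°C, outside 48.1–54.9°C ✗; length 18, outside 20–25 ✗; 3' end CA has 1 G/C ✓; GC 6/18 = 33.3%, outside 46.7–60.9% ✗ — fails.
P2 (22 nt, A=7 T=7 G=5 C=3): Tm = 64.9 + 41·(8 − 16.4)/22 = 49.2°C ✓; length 22 ✓; 3' end CT has 1 G/C ✓; GC 8/22 = 36.4%, outside 46.7–60.9% ✗ — fails.
P3 (24 nt, A=4 T=6 G=8 C=6): Tm = 64.9 + 41·(14 − 16.4)/24 = 60.8°C, outside 48.1–54.9°C ✗; length 24 ✓; 3' end TA has 0 G/C, need ≥1 ✗; GC 14/24 = 58.3% ✓ — fails.
P4 (22 nt, A=7 T=4 G=6 C=5): Tm = 64.9 + 41·(11 − 16.4)/22 = 54.8°C ✓; length 22 ✓; 3' end CC has 2 G/C ✓; GC 11/22 = 50.0% ✓ — passes.

P4 only.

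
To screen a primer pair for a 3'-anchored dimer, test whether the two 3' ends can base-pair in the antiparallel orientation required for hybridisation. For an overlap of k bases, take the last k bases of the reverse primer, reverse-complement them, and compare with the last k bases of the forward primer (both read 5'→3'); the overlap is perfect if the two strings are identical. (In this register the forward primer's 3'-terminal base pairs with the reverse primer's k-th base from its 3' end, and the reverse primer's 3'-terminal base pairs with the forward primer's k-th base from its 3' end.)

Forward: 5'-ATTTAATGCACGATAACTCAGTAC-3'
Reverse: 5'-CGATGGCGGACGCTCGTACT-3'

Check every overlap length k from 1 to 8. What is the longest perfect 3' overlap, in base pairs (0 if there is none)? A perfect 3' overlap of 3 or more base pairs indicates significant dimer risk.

Last 8 bases (5'→3') — forward …CTCAGTAC, reverse …CTCGTACT.
Reverse complement of the reverse primer's last 8 bases: AGTACGAG; its first k bases are the reverse complement of the reverse primer's last k bases, so a perfect k-base overlap needs the forward primer's last k bases to equal them.
Comparing (forward last k vs required): k=1: C vs A ✗; k=2: AC vs AG ✗; k=3: TAC vs AGT ✗; k=4: GTAC vs AGTA ✗; k=5: AGTAC vs AGTAC ✓; k=6: CAGTAC vs AGTACG ✗; k=7: TCAGTAC vs AGTACGA ✗; k=8: CTCAGTAC vs AGTACGAG ✗.
Only k = 5 is perfect, so the longest perfect 3' overlap is 5.

Longest perfect overlap: 5 complementary base pairs; significant dimer risk (threshold 3).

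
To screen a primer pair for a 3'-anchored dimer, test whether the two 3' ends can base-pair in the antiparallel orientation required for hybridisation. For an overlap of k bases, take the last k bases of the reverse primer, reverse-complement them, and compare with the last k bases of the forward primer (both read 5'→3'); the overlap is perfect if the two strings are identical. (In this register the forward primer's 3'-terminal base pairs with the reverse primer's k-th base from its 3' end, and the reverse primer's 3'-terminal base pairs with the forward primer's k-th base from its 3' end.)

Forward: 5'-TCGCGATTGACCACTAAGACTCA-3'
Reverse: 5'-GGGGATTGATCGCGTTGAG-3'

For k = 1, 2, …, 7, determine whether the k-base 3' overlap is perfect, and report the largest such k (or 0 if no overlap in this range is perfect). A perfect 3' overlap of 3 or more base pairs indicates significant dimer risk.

Last 7 bases (5'→3') — forward …AGACTCA, reverse …CGTTGAG.
Reverse complement of the reverse primer's last 7 bases: CTCAACG; its first k bases are the reverse complement of the reverse primer's last k bases, so a perfect k-base overlap needs the forward primer's last k bases to equal them.
Comparing (forward last k vs required): k=1: A vs C ✗; k=2: CA vs CT ✗; k=3: TCA vs CTC ✗; k=4: CTCA vs CTCA ✓; k=5: ACTCA vs CTCAA ✗; k=6: GACTCA vs CTCAAC ✗; k=7: AGACTCA vs CTCAACG ✗.
Only k = 4 is perfect, so the longest perfect 3' overlap is 4.

Longest perfect overlap: 4 complementary base pairs; significant dimer risk (threshold 3).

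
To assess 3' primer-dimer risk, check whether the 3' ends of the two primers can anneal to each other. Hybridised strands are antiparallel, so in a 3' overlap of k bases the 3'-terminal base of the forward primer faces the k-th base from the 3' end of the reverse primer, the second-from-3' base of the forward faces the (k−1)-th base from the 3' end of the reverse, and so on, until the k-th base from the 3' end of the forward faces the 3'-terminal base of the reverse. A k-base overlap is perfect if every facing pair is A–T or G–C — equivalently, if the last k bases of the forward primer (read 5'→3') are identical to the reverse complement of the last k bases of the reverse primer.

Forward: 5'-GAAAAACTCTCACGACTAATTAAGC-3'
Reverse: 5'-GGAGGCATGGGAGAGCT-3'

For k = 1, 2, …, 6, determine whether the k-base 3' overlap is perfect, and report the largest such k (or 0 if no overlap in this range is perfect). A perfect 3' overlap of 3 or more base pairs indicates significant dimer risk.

Longest perfect overlap: 3 complementary base pairs; significant dimer risk (threshold 3).

Last 6 bases (5'→3') — forward …TTAAGC, reverse …AGAGCT.
Reverse complement of the reverse primer's last 6 bases: AGCTCT; its first k bases are the reverse complement of the reverse primer's last k bases, so a perfect k-base overlap needs the forward primer's last k bases to equal them.
Comparing (forward last k vs required): k=1: C vs A ✗; k=2: GC vs AG ✗; k=3: AGC vs AGC ✓; k=4: AAGC vs AGCT ✗; k=5: TAAGC vs AGCTC ✗; k=6: TTAAGC vs AGCTCT ✗.
Only k = 3 is perfect, so the longest perfect 3' overlap is 3.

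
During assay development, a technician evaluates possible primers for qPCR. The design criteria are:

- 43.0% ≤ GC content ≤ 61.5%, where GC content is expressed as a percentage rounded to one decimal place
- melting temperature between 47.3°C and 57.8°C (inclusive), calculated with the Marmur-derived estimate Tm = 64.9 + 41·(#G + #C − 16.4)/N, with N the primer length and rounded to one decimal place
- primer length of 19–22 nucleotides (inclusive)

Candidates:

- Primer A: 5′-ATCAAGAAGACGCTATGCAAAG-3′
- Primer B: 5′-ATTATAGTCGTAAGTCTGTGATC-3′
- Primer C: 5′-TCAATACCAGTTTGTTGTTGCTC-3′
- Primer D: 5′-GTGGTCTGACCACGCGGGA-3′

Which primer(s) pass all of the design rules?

Primer A (22 nt, A=10 T=3 G=5 C=4): GC 9/22 = 40.9%, outside 43.0–61.5% ✗; Tm = 64.9 + 41·(9 − 16.4)/22 = 51.1°C ✓; length 22 ✓ — fails.
Primer B (23 nt, A=6 T=9 G=5 C=3): GC 8/23 = 34.8%, outside 43.0–61.5% ✗; Tm = 64.9 + 41·(8 − 16.4)/23 = 49.9°C ✓; length 23, outside 19–22 ✗ — fails.
Primer C (23 nt, A=4 T=10 G=4 C=5): GC 9/23 = 39.1%, outside 43.0–61.5% ✗; Tm = 64.9 + 41·(9 − 16.4)/23 = 51.7°C ✓; length 23, outside 19–22 ✗ — fails.
Primer D (19 nt, A=3 T=3 G=8 C=5): GC 13/19 = 68.4%, outside 43.0–61.5% ✗; Tm = 64.9 + 41·(13 − 16.4)/19 = 57.6°C ✓; length 19 ✓ — fails.

None of the candidates satisfy all criteria.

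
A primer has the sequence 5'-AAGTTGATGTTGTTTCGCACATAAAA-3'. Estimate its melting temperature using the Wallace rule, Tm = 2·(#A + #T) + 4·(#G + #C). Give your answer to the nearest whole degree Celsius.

Base counts: A=9, T=9, G=5, C=3 (length 26).
Tm = 2·(9+9) + 4·(5+3) = 2·18 + 4·8 = 36 + 32 = 68°C.

68°C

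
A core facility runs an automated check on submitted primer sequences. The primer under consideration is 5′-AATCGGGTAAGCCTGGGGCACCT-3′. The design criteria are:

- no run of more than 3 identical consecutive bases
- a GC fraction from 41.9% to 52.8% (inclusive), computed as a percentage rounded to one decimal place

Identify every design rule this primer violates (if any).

Base counts: A=5, T=4, G=8, C=6 (length 23).
homopolymer run: longest run = 4, exceeds 3 ✗
GC content: GC 14/23 = 60.9%, outside 41.9–52.8% ✗

Fails: homopolymer run, GC content.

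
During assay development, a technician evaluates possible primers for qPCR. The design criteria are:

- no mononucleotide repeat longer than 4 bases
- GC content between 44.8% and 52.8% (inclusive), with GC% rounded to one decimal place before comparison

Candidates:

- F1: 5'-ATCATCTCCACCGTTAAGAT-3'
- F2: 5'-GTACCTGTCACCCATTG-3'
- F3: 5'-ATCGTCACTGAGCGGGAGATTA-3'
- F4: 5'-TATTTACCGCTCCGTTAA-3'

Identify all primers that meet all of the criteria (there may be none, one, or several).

F3 only.

F1 (20 nt, A=6 T=6 G=2 C=6): longest run = 2 ✓; GC 8/20 = 40.0%, outside 44.8–52.8% ✗ — fails.
F2 (17 nt, A=3 T=5 G=3 C=6): longest run = 3 ✓; GC 9/17 = 52.9%, outside 44.8–52.8% ✗ — fails.
F3 (22 nt, A=6 T=5 G=7 C=4): longest run = 3 ✓; GC 11/22 = 50.0% ✓ — passes.
F4 (18 nt, A=4 T=7 G=2 C=5): longest run = 3 ✓; GC 7/18 = 38.9%, outside 44.8–52.8% ✗ — fails.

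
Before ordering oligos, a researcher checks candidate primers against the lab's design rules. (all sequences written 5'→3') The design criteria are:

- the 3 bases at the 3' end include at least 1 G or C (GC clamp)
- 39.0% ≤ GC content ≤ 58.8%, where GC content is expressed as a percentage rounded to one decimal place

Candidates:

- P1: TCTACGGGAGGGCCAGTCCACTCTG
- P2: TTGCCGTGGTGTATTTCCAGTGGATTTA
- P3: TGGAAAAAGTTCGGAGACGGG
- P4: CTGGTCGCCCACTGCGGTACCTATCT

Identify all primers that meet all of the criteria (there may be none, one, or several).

P3 only.

P1 (25 nt, A=4 T=5 G=8 C=8): 3' end CTG has 2 G/C ✓; GC 16/25 = 64.0%, outside 39.0–58.8% ✗ — fails.
P2 (28 nt, A=4 T=12 G=8 C=4): 3' end TTA has 0 G/C, need ≥1 ✗; GC 12/28 = 42.9% ✓ — fails.
P3 (21 nt, A=7 T=3 G=9 C=2): 3' end GGG has 3 G/C ✓; GC 11/21 = 52.4% ✓ — passes.
P4 (26 nt, A=3 T=7 G=6 C=10): 3' end TCT has 1 G/C ✓; GC 16/26 = 61.5%, outside 39.0–58.8% ✗ — fails.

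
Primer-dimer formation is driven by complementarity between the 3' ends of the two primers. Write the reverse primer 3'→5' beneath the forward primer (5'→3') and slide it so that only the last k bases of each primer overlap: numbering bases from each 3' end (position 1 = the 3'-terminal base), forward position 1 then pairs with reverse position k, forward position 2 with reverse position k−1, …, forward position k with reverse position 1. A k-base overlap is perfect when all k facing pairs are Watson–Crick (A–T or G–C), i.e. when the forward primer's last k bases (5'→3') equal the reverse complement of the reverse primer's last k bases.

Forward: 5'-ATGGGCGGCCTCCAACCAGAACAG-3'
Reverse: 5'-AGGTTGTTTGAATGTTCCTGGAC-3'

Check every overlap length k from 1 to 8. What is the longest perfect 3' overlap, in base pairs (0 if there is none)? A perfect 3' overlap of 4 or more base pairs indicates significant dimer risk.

Longest perfect overlap: 1 complementary base pair; below the dimer-risk threshold (threshold 4).

Last 8 bases (5'→3') — forward …CAGAACAG, reverse …TCCTGGAC.
Reverse complement of the reverse primer's last 8 bases: GTCCAGGA; its first k bases are the reverse complement of the reverse primer's last k bases, so a perfect k-base overlap needs the forward primer's last k bases to equal them.
Comparing (forward last k vs required): k=1: G vs G ✓; k=2: AG vs GT ✗; k=3: CAG vs GTC ✗; k=4: ACAG vs GTCC ✗; k=5: AACAG vs GTCCA ✗; k=6: GAACAG vs GTCCAG ✗; k=7: AGAACAG vs GTCCAGG ✗; k=8: CAGAACAG vs GTCCAGGA ✗.
Only k = 1 is perfect, so the longest perfect 3' overlap is 1.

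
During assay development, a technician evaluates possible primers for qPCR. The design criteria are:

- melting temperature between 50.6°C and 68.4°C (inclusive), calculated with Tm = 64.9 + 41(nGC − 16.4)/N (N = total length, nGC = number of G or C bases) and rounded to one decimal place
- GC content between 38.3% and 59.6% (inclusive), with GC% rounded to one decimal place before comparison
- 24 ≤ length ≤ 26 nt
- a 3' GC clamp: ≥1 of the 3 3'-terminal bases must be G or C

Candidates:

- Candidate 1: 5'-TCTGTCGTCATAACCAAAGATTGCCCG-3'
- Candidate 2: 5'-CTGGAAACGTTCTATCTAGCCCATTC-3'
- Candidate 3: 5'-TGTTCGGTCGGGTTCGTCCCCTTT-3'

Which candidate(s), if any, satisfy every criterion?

Candidate 2 only.

Candidate 1 (27 nt, A=7 T=7 G=5 C=8): Tm = 64.9 + 41·(13 − 16.4)/27 = 59.7°C ✓; GC 13/27 = 48.1% ✓; length 27, outside 24–26 ✗; 3' end CCG has 3 G/C ✓ — fails.
Candidate 2 (26 nt, A=6 T=8 G=4 C=8): Tm = 64.9 + 41·(12 − 16.4)/26 = 58.0°C ✓; GC 12/26 = 46.2% ✓; length 26 ✓; 3' end TTC has 1 G/C ✓ — passes.
Candidate 3 (24 nt, A=0 T=10 G=7 C=7): Tm = 64.9 + 41·(14 − 16.4)/24 = 60.8°C ✓; GC 14/24 = 58.3% ✓; length 24 ✓; 3' end TTT has 0 G/C, need ≥1 ✗ — fails.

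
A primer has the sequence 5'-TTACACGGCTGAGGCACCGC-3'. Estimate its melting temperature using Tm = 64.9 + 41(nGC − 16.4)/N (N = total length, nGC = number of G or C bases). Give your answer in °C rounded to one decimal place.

57.9°C

Base counts: A=4, T=3, G=6, C=7; G+C = 13, N = 20.
Tm = 64.9 + 41·(13 − 16.4)/20 = 64.9 + -139.40/20 = 57.9°C.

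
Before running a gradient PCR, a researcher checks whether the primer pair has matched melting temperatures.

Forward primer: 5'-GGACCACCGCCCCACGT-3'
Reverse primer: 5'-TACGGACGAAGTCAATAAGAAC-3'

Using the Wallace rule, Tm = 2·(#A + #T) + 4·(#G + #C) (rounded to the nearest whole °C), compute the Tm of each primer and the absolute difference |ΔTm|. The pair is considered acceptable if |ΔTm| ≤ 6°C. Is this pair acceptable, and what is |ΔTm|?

Forward: A=3 T=1 G=4 C=9 → Tm = 2·4 + 4·13 = 60°C.
Reverse: A=10 T=3 G=5 C=4 → Tm = 2·13 + 4·9 = 62°C.
|ΔTm| = |60 − 62| = 2°C, ≤ 6°C.

|ΔTm| = 2°C; the pair is acceptable.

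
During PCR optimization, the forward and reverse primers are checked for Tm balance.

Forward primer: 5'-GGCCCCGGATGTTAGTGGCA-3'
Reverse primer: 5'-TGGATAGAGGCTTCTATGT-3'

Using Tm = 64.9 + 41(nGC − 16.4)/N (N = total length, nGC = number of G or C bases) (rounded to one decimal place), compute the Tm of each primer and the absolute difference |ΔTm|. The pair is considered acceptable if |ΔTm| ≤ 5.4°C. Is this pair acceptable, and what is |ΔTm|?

Forward: G+C = 13, N = 20 → Tm = 64.9 + 41·(13 − 16.4)/20 = 57.9°C.
Reverse: G+C = 8, N = 19 → Tm = 64.9 + 41·(8 − 16.4)/19 = 46.8°C.
|ΔTm| = |57.9 − 46.8| = 11.1°C, > 5.4°C.

|ΔTm| = 11.1°C; the pair is not acceptable.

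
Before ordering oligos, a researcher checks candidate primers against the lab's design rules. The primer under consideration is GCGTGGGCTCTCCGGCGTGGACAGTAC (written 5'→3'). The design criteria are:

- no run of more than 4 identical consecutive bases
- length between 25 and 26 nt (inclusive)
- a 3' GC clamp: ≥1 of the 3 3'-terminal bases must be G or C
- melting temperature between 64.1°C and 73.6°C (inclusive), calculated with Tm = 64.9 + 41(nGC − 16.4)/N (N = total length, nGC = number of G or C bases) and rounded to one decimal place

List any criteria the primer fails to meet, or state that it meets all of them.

Base counts: A=3, T=5, G=11, C=8 (length 27).
homopolymer run: longest run = 3 ✓
length: length 27, outside 25–26 ✗
GC clamp: 3' end TAC has 1 G/C ✓
Tm: Tm = 64.9 + 41·(19 − 16.4)/27 = 68.8°C ✓

Fails: length.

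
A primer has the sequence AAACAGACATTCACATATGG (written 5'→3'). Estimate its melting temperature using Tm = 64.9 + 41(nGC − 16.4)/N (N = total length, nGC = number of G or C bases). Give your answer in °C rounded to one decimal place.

Base counts: A=9, T=4, G=3, C=4; G+C = 7, N = 20.
Tm = 64.9 + 41·(7 − 16.4)/20 = 64.9 + -385.40/20 = 45.6°C.

45.6°C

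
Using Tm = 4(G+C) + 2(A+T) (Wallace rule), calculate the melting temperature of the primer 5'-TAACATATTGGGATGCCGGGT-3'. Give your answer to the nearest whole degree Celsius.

62°C

Base counts: A=5, T=6, G=7, C=3 (length 21).
Tm = 2·(5+6) + 4·(7+3) = 2·11 + 4·10 = 22 + 40 = 62°C.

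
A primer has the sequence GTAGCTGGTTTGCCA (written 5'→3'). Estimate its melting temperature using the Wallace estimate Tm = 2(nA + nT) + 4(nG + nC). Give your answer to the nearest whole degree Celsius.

Base counts: A=2, T=5, G=5, C=3 (length 15).
Tm = 2·(2+5) + 4·(5+3) = 2·7 + 4·8 = 14 + 32 = 46°C.

46°C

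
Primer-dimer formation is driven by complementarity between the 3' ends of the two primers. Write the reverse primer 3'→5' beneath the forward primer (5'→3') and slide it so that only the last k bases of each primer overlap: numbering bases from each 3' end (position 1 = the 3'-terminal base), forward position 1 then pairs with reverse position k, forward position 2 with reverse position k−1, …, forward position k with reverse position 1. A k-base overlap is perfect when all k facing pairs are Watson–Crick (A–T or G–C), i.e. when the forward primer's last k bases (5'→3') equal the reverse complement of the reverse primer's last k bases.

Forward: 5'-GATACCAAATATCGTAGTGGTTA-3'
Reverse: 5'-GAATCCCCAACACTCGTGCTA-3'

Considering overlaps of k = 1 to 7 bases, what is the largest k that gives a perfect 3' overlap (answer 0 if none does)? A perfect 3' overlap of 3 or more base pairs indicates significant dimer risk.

Longest perfect overlap: 2 complementary base pairs; below the dimer-risk threshold (threshold 3).

Last 7 bases (5'→3') — forward …GTGGTTA, reverse …CGTGCTA.
Reverse complement of the reverse primer's last 7 bases: TAGCACG; its first k bases are the reverse complement of the reverse primer's last k bases, so a perfect k-base overlap needs the forward primer's last k bases to equal them.
Comparing (forward last k vs required): k=1: A vs T ✗; k=2: TA vs TA ✓; k=3: TTA vs TAG ✗; k=4: GTTA vs TAGC ✗; k=5: GGTTA vs TAGCA ✗; k=6: TGGTTA vs TAGCAC ✗; k=7: GTGGTTA vs TAGCACG ✗.
Only k = 2 is perfect, so the longest perfect 3' overlap is 2.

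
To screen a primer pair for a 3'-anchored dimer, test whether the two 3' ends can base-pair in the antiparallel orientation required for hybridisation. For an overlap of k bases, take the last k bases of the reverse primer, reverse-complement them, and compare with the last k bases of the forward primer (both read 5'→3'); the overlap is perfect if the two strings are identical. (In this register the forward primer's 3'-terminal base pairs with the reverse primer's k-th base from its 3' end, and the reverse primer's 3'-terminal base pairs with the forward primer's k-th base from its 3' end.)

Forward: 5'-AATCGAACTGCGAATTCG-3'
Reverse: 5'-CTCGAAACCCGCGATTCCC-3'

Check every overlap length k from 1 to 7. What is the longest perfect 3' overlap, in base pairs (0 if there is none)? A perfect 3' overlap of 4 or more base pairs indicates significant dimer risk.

Longest perfect overlap: 1 complementary base pair; below the dimer-risk threshold (threshold 4).

Last 7 bases (5'→3') — forward …GAATTCG, reverse …GATTCCC.
Reverse complement of the reverse primer's last 7 bases: GGGAATC; its first k bases are the reverse complement of the reverse primer's last k bases, so a perfect k-base overlap needs the forward primer's last k bases to equal them.
Comparing (forward last k vs required): k=1: G vs G ✓; k=2: CG vs GG ✗; k=3: TCG vs GGG ✗; k=4: TTCG vs GGGA ✗; k=5: ATTCG vs GGGAA ✗; k=6: AATTCG vs GGGAAT ✗; k=7: GAATTCG vs GGGAATC ✗.
Only k = 1 is perfect, so the longest perfect 3' overlap is 1.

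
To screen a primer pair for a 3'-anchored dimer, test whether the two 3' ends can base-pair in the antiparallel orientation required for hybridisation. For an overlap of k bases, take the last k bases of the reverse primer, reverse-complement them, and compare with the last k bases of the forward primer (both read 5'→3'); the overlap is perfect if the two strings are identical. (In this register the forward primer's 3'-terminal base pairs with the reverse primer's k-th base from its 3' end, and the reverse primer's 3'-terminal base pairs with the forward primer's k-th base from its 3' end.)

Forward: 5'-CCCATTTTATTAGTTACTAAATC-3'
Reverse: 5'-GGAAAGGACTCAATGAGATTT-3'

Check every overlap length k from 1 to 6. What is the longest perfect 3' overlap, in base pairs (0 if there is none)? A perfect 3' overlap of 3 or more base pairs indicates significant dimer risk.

Longest perfect overlap: 5 complementary base pairs; significant dimer risk (threshold 3).

Last 6 bases (5'→3') — forward …TAAATC, reverse …AGATTT.
Reverse complement of the reverse primer's last 6 bases: AAATCT; its first k bases are the reverse complement of the reverse primer's last k bases, so a perfect k-base overlap needs the forward primer's last k bases to equal them.
Comparing (forward last k vs required): k=1: C vs A ✗; k=2: TC vs AA ✗; k=3: ATC vs AAA ✗; k=4: AATC vs AAAT ✗; k=5: AAATC vs AAATC ✓; k=6: TAAATC vs AAATCT ✗.
Only k = 5 is perfect, so the longest perfect 3' overlap is 5.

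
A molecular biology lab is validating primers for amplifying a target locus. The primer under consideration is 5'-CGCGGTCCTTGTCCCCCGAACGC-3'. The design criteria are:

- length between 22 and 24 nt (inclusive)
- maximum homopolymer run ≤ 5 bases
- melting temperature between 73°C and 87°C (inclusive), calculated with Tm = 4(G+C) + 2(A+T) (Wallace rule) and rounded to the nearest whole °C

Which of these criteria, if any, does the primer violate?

Meets all criteria.

Base counts: A=2, T=4, G=6, C=11 (length 23).
length: length 23 ✓
homopolymer run: longest run = 5 ✓
Tm: Tm = 2·6 + 4·17 = 80°C ✓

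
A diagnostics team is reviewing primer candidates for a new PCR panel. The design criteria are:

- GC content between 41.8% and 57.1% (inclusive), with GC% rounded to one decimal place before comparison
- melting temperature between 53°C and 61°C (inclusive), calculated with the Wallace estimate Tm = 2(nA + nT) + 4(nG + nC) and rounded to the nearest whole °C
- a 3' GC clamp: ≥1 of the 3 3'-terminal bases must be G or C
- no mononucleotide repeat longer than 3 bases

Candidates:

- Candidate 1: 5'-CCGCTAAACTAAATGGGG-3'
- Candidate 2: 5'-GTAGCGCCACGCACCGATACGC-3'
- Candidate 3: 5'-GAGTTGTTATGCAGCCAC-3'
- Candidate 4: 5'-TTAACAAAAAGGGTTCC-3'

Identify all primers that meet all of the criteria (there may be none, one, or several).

Candidate 1 (18 nt, A=6 T=3 G=5 C=4): GC 9/18 = 50.0% ✓; Tm = 2·9 + 4·9 = 54°C ✓; 3' end GGG has 3 G/C ✓; longest run = 4, exceeds 3 ✗ — fails.
Candidate 2 (22 nt, A=5 T=2 G=6 C=9): GC 15/22 = 68.2%, outside 41.8–57.1% ✗; Tm = 2·7 + 4·15 = 74°C, outside 53–61°C ✗; 3' end CGC has 3 G/C ✓; longest run = 2 ✓ — fails.
Candidate 3 (18 nt, A=4 T=5 G=5 C=4): GC 9/18 = 50.0% ✓; Tm = 2·9 + 4·9 = 54°C ✓; 3' end CAC has 2 G/C ✓; longest run = 2 ✓ — passes.
Candidate 4 (17 nt, A=7 T=4 G=3 C=3): GC 6/17 = 35.3%, outside 41.8–57.1% ✗; Tm = 2·11 + 4·6 = 46°C, outside 53–61°C ✗; 3' end TCC has 2 G/C ✓; longest run = 5, exceeds 3 ✗ — fails.

Candidate 3 only.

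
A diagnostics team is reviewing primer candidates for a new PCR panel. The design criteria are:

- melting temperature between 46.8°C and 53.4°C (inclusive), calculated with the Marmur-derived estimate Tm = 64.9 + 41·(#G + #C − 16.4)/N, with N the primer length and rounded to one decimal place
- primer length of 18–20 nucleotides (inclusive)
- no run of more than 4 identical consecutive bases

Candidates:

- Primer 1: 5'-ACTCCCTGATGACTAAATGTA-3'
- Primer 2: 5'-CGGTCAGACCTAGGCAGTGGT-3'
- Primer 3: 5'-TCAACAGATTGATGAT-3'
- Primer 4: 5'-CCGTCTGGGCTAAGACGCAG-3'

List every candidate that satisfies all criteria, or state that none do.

None of the candidates satisfy all criteria.

Primer 1 (21 nt, A=7 T=6 G=3 C=5): Tm = 64.9 + 41·(8 − 16.4)/21 = 48.5°C ✓; length 21, outside 18–20 ✗; longest run = 3 ✓ — fails.
Primer 2 (21 nt, A=4 T=4 G=8 C=5): Tm = 64.9 + 41·(13 − 16.4)/21 = 58.3°C, outside 46.8–53.4°C ✗; length 21, outside 18–20 ✗; longest run = 2 ✓ — fails.
Primer 3 (16 nt, A=6 T=5 G=3 C=2): Tm = 64.9 + 41·(5 − 16.4)/16 = 35.7°C, outside 46.8–53.4°C ✗; length 16, outside 18–20 ✗; longest run = 2 ✓ — fails.
Primer 4 (20 nt, A=4 T=3 G=7 C=6): Tm = 64.9 + 41·(13 − 16.4)/20 = 57.9°C, outside 46.8–53.4°C ✗; length 20 ✓; longest run = 3 ✓ — fails.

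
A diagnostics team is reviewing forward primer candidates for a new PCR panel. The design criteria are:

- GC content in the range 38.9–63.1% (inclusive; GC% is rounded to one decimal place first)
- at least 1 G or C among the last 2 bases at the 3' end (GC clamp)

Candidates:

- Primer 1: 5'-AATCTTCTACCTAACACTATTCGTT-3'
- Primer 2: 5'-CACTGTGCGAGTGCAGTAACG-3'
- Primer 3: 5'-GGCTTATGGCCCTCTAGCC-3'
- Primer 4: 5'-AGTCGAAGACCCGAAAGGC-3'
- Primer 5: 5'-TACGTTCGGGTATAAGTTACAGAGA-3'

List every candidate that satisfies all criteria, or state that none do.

Primer 1 (25 nt, A=7 T=10 G=1 C=7): GC 8/25 = 32.0%, outside 38.9–63.1% ✗; 3' end TT has 0 G/C, need ≥1 ✗ — fails.
Primer 2 (21 nt, A=5 T=4 G=7 C=5): GC 12/21 = 57.1% ✓; 3' end CG has 2 G/C ✓ — passes.
Primer 3 (19 nt, A=2 T=5 G=5 C=7): GC 12/19 = 63.2%, outside 38.9–63.1% ✗; 3' end CC has 2 G/C ✓ — fails.
Primer 4 (19 nt, A=7 T=1 G=6 C=5): GC 11/19 = 57.9% ✓; 3' end GC has 2 G/C ✓ — passes.
Primer 5 (25 nt, A=8 T=7 G=7 C=3): GC 10/25 = 40.0% ✓; 3' end GA has 1 G/C ✓ — passes.

Primer 2, Primer 4 and Primer 5.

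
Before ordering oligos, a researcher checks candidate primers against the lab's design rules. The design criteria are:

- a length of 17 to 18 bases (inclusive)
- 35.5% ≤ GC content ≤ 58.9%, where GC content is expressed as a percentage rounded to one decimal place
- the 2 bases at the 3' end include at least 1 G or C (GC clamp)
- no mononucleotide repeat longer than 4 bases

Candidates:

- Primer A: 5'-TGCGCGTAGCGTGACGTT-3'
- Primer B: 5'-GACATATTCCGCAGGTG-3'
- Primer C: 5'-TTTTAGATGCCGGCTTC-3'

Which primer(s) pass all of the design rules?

Primer B and Primer C.

Primer A (18 nt, A=2 T=5 G=7 C=4): length 18 ✓; GC 11/18 = 61.1%, outside 35.5–58.9% ✗; 3' end TT has 0 G/C, need ≥1 ✗; longest run = 2 ✓ — fails.
Primer B (17 nt, A=4 T=4 G=5 C=4): length 17 ✓; GC 9/17 = 52.9% ✓; 3' end TG has 1 G/C ✓; longest run = 2 ✓ — passes.
Primer C (17 nt, A=2 T=7 G=4 C=4): length 17 ✓; GC 8/17 = 47.1% ✓; 3' end TC has 1 G/C ✓; longest run = 4 ✓ — passes.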